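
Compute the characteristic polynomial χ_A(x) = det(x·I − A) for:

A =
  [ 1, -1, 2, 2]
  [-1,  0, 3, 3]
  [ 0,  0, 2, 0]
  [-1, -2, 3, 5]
x^4 - 8*x^3 + 24*x^2 - 32*x + 16

Expanding det(x·I − A) (e.g. by cofactor expansion or by noting that A is similar to its Jordan form J, which has the same characteristic polynomial as A) gives
  χ_A(x) = x^4 - 8*x^3 + 24*x^2 - 32*x + 16
which factors as (x - 2)^4. The eigenvalues (with algebraic multiplicities) are λ = 2 with multiplicity 4.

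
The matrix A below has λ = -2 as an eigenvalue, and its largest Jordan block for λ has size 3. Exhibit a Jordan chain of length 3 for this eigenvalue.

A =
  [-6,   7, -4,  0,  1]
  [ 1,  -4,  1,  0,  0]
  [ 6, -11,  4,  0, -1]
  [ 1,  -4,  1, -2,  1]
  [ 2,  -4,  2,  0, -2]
A Jordan chain for λ = -2 of length 3:
v_1 = (1, 0, -1, 0, 0)ᵀ
v_2 = (-4, 1, 6, 1, 2)ᵀ
v_3 = (1, 0, 0, 0, 0)ᵀ

Let N = A − (-2)·I. We want v_3 with N^3 v_3 = 0 but N^2 v_3 ≠ 0; then v_{j-1} := N · v_j for j = 3, …, 2.

Pick v_3 = (1, 0, 0, 0, 0)ᵀ.
Then v_2 = N · v_3 = (-4, 1, 6, 1, 2)ᵀ.
Then v_1 = N · v_2 = (1, 0, -1, 0, 0)ᵀ.

Sanity check: (A − (-2)·I) v_1 = (0, 0, 0, 0, 0)ᵀ = 0. ✓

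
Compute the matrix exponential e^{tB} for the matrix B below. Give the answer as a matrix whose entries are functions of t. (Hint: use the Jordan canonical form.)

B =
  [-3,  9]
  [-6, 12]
e^{tB} =
  [-2*exp(6*t) + 3*exp(3*t), 3*exp(6*t) - 3*exp(3*t)]
  [-2*exp(6*t) + 2*exp(3*t), 3*exp(6*t) - 2*exp(3*t)]

Strategy: write B = P · J · P⁻¹ where J is a Jordan canonical form, so e^{tB} = P · e^{tJ} · P⁻¹, and e^{tJ} can be computed block-by-block.

B has Jordan form
J =
  [3, 0]
  [0, 6]
(up to reordering of blocks).

Per-block formulas:
  For a 1×1 block at λ = 3: exp(t · [3]) = [e^(3t)].
  For a 1×1 block at λ = 6: exp(t · [6]) = [e^(6t)].

After assembling e^{tJ} and conjugating by P, we get:

e^{tB} =
  [-2*exp(6*t) + 3*exp(3*t), 3*exp(6*t) - 3*exp(3*t)]
  [-2*exp(6*t) + 2*exp(3*t), 3*exp(6*t) - 2*exp(3*t)]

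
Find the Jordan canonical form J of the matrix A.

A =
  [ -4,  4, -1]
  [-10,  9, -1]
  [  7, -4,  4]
J_3(3)

The characteristic polynomial is
  det(x·I − A) = x^3 - 9*x^2 + 27*x - 27 = (x - 3)^3

Eigenvalues and multiplicities (the geometric multiplicity of λ is n − rank(A − λI), which equals the number of Jordan blocks for λ):
  λ = 3: algebraic multiplicity = 3, geometric multiplicity = 1

Determining the block sizes for each eigenvalue:
  λ = 3: one block (gm = 1), so the single block has size am = 3 → block sizes [3]

Assembling the blocks gives a Jordan form
J =
  [3, 1, 0]
  [0, 3, 1]
  [0, 0, 3]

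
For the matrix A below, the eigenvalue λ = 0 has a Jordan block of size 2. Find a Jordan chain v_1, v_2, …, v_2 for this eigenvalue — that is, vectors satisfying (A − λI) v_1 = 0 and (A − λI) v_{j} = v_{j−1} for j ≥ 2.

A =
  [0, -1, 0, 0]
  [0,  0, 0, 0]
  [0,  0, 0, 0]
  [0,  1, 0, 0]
A Jordan chain for λ = 0 of length 2:
v_1 = (-1, 0, 0, 1)ᵀ
v_2 = (0, 1, 0, 0)ᵀ

Let N = A − (0)·I. We want v_2 with N^2 v_2 = 0 but N^1 v_2 ≠ 0; then v_{j-1} := N · v_j for j = 2, …, 2.

Pick v_2 = (0, 1, 0, 0)ᵀ.
Then v_1 = N · v_2 = (-1, 0, 0, 1)ᵀ.

Sanity check: (A − (0)·I) v_1 = (0, 0, 0, 0)ᵀ = 0. ✓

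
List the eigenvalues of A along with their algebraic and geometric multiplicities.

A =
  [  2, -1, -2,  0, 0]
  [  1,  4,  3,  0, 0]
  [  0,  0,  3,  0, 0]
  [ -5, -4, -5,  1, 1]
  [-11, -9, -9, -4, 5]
λ = 3: alg = 5, geom = 2

Step 1 — factor the characteristic polynomial to read off the algebraic multiplicities:
  χ_A(x) = (x - 3)^5

Step 2 — compute geometric multiplicities via the rank-nullity identity g(λ) = n − rank(A − λI):
  rank(A − (3)·I) = 3, so dim ker(A − (3)·I) = n − 3 = 2

Summary:
  λ = 3: algebraic multiplicity = 5, geometric multiplicity = 2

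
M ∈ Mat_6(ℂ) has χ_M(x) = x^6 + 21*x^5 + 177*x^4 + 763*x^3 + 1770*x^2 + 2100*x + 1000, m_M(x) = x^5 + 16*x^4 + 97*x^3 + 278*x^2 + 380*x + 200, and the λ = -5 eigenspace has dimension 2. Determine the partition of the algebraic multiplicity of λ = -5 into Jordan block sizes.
Block sizes for λ = -5: [2, 1]

Step 1 — from the characteristic polynomial, algebraic multiplicity of λ = -5 is 3. From dim ker(M − (-5)·I) = 2, there are exactly 2 Jordan blocks for λ = -5.
Step 2 — from the minimal polynomial, the factor (x + 5)^2 tells us the largest block for λ = -5 has size 2.
Step 3 — with total size 3, 2 blocks, and largest block 2, the block sizes (in nonincreasing order) are [2, 1].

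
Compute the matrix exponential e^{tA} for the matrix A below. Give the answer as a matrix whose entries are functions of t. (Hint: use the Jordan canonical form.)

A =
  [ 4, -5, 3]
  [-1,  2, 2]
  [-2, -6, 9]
e^{tA} =
  [-t*exp(5*t) + exp(5*t), t^2*exp(5*t) - 5*t*exp(5*t), -t^2*exp(5*t)/2 + 3*t*exp(5*t)]
  [-t*exp(5*t), t^2*exp(5*t) - 3*t*exp(5*t) + exp(5*t), -t^2*exp(5*t)/2 + 2*t*exp(5*t)]
  [-2*t*exp(5*t), 2*t^2*exp(5*t) - 6*t*exp(5*t), -t^2*exp(5*t) + 4*t*exp(5*t) + exp(5*t)]

Strategy: write A = P · J · P⁻¹ where J is a Jordan canonical form, so e^{tA} = P · e^{tJ} · P⁻¹, and e^{tJ} can be computed block-by-block.

A has Jordan form
J =
  [5, 1, 0]
  [0, 5, 1]
  [0, 0, 5]
(up to reordering of blocks).

Per-block formulas:
  For a 3×3 Jordan block J_3(5): exp(t · J_3(5)) = e^(5t)·(I + t·N + (t^2/2)·N^2), where N is the 3×3 nilpotent shift.

After assembling e^{tJ} and conjugating by P, we get:

e^{tA} =
  [-t*exp(5*t) + exp(5*t), t^2*exp(5*t) - 5*t*exp(5*t), -t^2*exp(5*t)/2 + 3*t*exp(5*t)]
  [-t*exp(5*t), t^2*exp(5*t) - 3*t*exp(5*t) + exp(5*t), -t^2*exp(5*t)/2 + 2*t*exp(5*t)]
  [-2*t*exp(5*t), 2*t^2*exp(5*t) - 6*t*exp(5*t), -t^2*exp(5*t) + 4*t*exp(5*t) + exp(5*t)]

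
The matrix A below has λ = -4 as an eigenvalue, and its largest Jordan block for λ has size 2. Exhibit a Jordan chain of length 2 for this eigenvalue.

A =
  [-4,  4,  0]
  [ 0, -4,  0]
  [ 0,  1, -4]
A Jordan chain for λ = -4 of length 2:
v_1 = (4, 0, 1)ᵀ
v_2 = (0, 1, 0)ᵀ

Let N = A − (-4)·I. We want v_2 with N^2 v_2 = 0 but N^1 v_2 ≠ 0; then v_{j-1} := N · v_j for j = 2, …, 2.

Pick v_2 = (0, 1, 0)ᵀ.
Then v_1 = N · v_2 = (4, 0, 1)ᵀ.

Sanity check: (A − (-4)·I) v_1 = (0, 0, 0)ᵀ = 0. ✓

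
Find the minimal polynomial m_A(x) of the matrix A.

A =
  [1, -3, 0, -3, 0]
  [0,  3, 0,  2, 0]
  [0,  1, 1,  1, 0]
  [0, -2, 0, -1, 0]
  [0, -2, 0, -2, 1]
x^2 - 2*x + 1

The characteristic polynomial is χ_A(x) = (x - 1)^5, so the eigenvalues are known. The minimal polynomial is
  m_A(x) = Π_λ (x − λ)^{k_λ}
where k_λ is the size of the *largest* Jordan block for λ (equivalently, the smallest k with (A − λI)^k v = 0 for every generalised eigenvector v of λ).

  λ = 1: largest Jordan block has size 2, contributing (x − 1)^2

So m_A(x) = (x - 1)^2 = x^2 - 2*x + 1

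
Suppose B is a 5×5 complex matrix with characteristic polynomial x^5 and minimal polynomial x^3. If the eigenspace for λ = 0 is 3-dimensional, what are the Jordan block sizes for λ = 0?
Block sizes for λ = 0: [3, 1, 1]

Step 1 — from the characteristic polynomial, algebraic multiplicity of λ = 0 is 5. From dim ker(B − (0)·I) = 3, there are exactly 3 Jordan blocks for λ = 0.
Step 2 — from the minimal polynomial, the factor (x − 0)^3 tells us the largest block for λ = 0 has size 3.
Step 3 — with total size 5, 3 blocks, and largest block 3, the block sizes (in nonincreasing order) are [3, 1, 1].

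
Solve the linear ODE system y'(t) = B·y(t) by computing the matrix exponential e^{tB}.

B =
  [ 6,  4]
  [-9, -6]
e^{tB} =
  [6*t + 1, 4*t]
  [-9*t, 1 - 6*t]

Strategy: write B = P · J · P⁻¹ where J is a Jordan canonical form, so e^{tB} = P · e^{tJ} · P⁻¹, and e^{tJ} can be computed block-by-block.

B has Jordan form
J =
  [0, 1]
  [0, 0]
(up to reordering of blocks).

Per-block formulas:
  For a 2×2 Jordan block J_2(0): exp(t · J_2(0)) = e^(0t)·(I + t·N), where N is the 2×2 nilpotent shift.

After assembling e^{tJ} and conjugating by P, we get:

e^{tB} =
  [6*t + 1, 4*t]
  [-9*t, 1 - 6*t]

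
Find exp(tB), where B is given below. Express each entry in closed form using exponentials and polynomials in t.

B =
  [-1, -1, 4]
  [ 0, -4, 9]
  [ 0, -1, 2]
e^{tB} =
  [exp(-t), -t^2*exp(-t)/2 - t*exp(-t), 3*t^2*exp(-t)/2 + 4*t*exp(-t)]
  [0, -3*t*exp(-t) + exp(-t), 9*t*exp(-t)]
  [0, -t*exp(-t), 3*t*exp(-t) + exp(-t)]

Strategy: write B = P · J · P⁻¹ where J is a Jordan canonical form, so e^{tB} = P · e^{tJ} · P⁻¹, and e^{tJ} can be computed block-by-block.

B has Jordan form
J =
  [-1,  1,  0]
  [ 0, -1,  1]
  [ 0,  0, -1]
(up to reordering of blocks).

Per-block formulas:
  For a 3×3 Jordan block J_3(-1): exp(t · J_3(-1)) = e^(-1t)·(I + t·N + (t^2/2)·N^2), where N is the 3×3 nilpotent shift.

After assembling e^{tJ} and conjugating by P, we get:

e^{tB} =
  [exp(-t), -t^2*exp(-t)/2 - t*exp(-t), 3*t^2*exp(-t)/2 + 4*t*exp(-t)]
  [0, -3*t*exp(-t) + exp(-t), 9*t*exp(-t)]
  [0, -t*exp(-t), 3*t*exp(-t) + exp(-t)]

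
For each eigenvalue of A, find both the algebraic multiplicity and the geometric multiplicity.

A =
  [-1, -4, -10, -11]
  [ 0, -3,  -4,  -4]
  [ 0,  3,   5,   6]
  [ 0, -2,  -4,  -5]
λ = -1: alg = 4, geom = 2

Step 1 — factor the characteristic polynomial to read off the algebraic multiplicities:
  χ_A(x) = (x + 1)^4

Step 2 — compute geometric multiplicities via the rank-nullity identity g(λ) = n − rank(A − λI):
  rank(A − (-1)·I) = 2, so dim ker(A − (-1)·I) = n − 2 = 2

Summary:
  λ = -1: algebraic multiplicity = 4, geometric multiplicity = 2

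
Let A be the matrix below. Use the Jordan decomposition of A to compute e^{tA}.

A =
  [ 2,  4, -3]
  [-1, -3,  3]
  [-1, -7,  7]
e^{tA} =
  [t*exp(t) + exp(t), t*exp(t) + exp(4*t) - exp(t), -exp(4*t) + exp(t)]
  [-t*exp(t), -t*exp(t) - exp(4*t) + 2*exp(t), exp(4*t) - exp(t)]
  [-t*exp(t), -t*exp(t) - 2*exp(4*t) + 2*exp(t), 2*exp(4*t) - exp(t)]

Strategy: write A = P · J · P⁻¹ where J is a Jordan canonical form, so e^{tA} = P · e^{tJ} · P⁻¹, and e^{tJ} can be computed block-by-block.

A has Jordan form
J =
  [1, 1, 0]
  [0, 1, 0]
  [0, 0, 4]
(up to reordering of blocks).

Per-block formulas:
  For a 2×2 Jordan block J_2(1): exp(t · J_2(1)) = e^(1t)·(I + t·N), where N is the 2×2 nilpotent shift.
  For a 1×1 block at λ = 4: exp(t · [4]) = [e^(4t)].

After assembling e^{tJ} and conjugating by P, we get:

e^{tA} =
  [t*exp(t) + exp(t), t*exp(t) + exp(4*t) - exp(t), -exp(4*t) + exp(t)]
  [-t*exp(t), -t*exp(t) - exp(4*t) + 2*exp(t), exp(4*t) - exp(t)]
  [-t*exp(t), -t*exp(t) - 2*exp(4*t) + 2*exp(t), 2*exp(4*t) - exp(t)]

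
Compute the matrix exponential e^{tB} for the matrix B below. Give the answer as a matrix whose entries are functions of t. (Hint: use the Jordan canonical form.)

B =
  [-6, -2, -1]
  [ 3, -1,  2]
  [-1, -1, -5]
e^{tB} =
  [-t^2*exp(-4*t)/2 - 2*t*exp(-4*t) + exp(-4*t), -t^2*exp(-4*t)/2 - 2*t*exp(-4*t), -t^2*exp(-4*t)/2 - t*exp(-4*t)]
  [t^2*exp(-4*t)/2 + 3*t*exp(-4*t), t^2*exp(-4*t)/2 + 3*t*exp(-4*t) + exp(-4*t), t^2*exp(-4*t)/2 + 2*t*exp(-4*t)]
  [-t*exp(-4*t), -t*exp(-4*t), -t*exp(-4*t) + exp(-4*t)]

Strategy: write B = P · J · P⁻¹ where J is a Jordan canonical form, so e^{tB} = P · e^{tJ} · P⁻¹, and e^{tJ} can be computed block-by-block.

B has Jordan form
J =
  [-4,  1,  0]
  [ 0, -4,  1]
  [ 0,  0, -4]
(up to reordering of blocks).

Per-block formulas:
  For a 3×3 Jordan block J_3(-4): exp(t · J_3(-4)) = e^(-4t)·(I + t·N + (t^2/2)·N^2), where N is the 3×3 nilpotent shift.

After assembling e^{tJ} and conjugating by P, we get:

e^{tB} =
  [-t^2*exp(-4*t)/2 - 2*t*exp(-4*t) + exp(-4*t), -t^2*exp(-4*t)/2 - 2*t*exp(-4*t), -t^2*exp(-4*t)/2 - t*exp(-4*t)]
  [t^2*exp(-4*t)/2 + 3*t*exp(-4*t), t^2*exp(-4*t)/2 + 3*t*exp(-4*t) + exp(-4*t), t^2*exp(-4*t)/2 + 2*t*exp(-4*t)]
  [-t*exp(-4*t), -t*exp(-4*t), -t*exp(-4*t) + exp(-4*t)]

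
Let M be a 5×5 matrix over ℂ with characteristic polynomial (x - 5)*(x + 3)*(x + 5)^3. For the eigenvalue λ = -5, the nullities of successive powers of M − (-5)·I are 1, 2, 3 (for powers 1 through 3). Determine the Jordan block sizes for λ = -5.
Block sizes for λ = -5: [3]

From the dimensions of kernels of powers, the number of Jordan blocks of size at least j is d_j − d_{j−1} where d_j = dim ker(N^j) (with d_0 = 0). Computing the differences gives [1, 1, 1].
The number of blocks of size exactly k is (#blocks of size ≥ k) − (#blocks of size ≥ k + 1), so the partition is: 1 block(s) of size 3.
In nonincreasing order the block sizes are [3].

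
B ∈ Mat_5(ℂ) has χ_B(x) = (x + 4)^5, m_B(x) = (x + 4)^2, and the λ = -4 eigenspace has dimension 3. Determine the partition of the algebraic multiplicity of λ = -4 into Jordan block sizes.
Block sizes for λ = -4: [2, 2, 1]

Step 1 — from the characteristic polynomial, algebraic multiplicity of λ = -4 is 5. From dim ker(B − (-4)·I) = 3, there are exactly 3 Jordan blocks for λ = -4.
Step 2 — from the minimal polynomial, the factor (x + 4)^2 tells us the largest block for λ = -4 has size 2.
Step 3 — with total size 5, 3 blocks, and largest block 2, the block sizes (in nonincreasing order) are [2, 2, 1].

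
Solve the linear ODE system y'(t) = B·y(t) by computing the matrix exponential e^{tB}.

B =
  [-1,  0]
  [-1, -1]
e^{tB} =
  [exp(-t), 0]
  [-t*exp(-t), exp(-t)]

Strategy: write B = P · J · P⁻¹ where J is a Jordan canonical form, so e^{tB} = P · e^{tJ} · P⁻¹, and e^{tJ} can be computed block-by-block.

B has Jordan form
J =
  [-1,  1]
  [ 0, -1]
(up to reordering of blocks).

Per-block formulas:
  For a 2×2 Jordan block J_2(-1): exp(t · J_2(-1)) = e^(-1t)·(I + t·N), where N is the 2×2 nilpotent shift.

After assembling e^{tJ} and conjugating by P, we get:

e^{tB} =
  [exp(-t), 0]
  [-t*exp(-t), exp(-t)]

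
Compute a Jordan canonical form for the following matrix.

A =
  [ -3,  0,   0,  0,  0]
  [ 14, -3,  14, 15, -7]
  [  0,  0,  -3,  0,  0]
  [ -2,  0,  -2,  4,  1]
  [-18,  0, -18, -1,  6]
J_1(-3) ⊕ J_1(-3) ⊕ J_1(-3) ⊕ J_2(5)

The characteristic polynomial is
  det(x·I − A) = x^5 - x^4 - 38*x^3 - 18*x^2 + 405*x + 675 = (x - 5)^2*(x + 3)^3

Eigenvalues and multiplicities (the geometric multiplicity of λ is n − rank(A − λI), which equals the number of Jordan blocks for λ):
  λ = -3: algebraic multiplicity = 3, geometric multiplicity = 3
  λ = 5: algebraic multiplicity = 2, geometric multiplicity = 1

Determining the block sizes for each eigenvalue:
  λ = -3: gm = am = 3, so every block has size 1 → block sizes [1, 1, 1]
  λ = 5: one block (gm = 1), so the single block has size am = 2 → block sizes [2]

Assembling the blocks gives a Jordan form
J =
  [-3,  0,  0, 0, 0]
  [ 0, -3,  0, 0, 0]
  [ 0,  0, -3, 0, 0]
  [ 0,  0,  0, 5, 1]
  [ 0,  0,  0, 0, 5]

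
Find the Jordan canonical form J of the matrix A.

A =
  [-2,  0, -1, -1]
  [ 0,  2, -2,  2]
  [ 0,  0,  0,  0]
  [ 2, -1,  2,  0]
J_3(0) ⊕ J_1(0)

The characteristic polynomial is
  det(x·I − A) = x^4

Eigenvalues and multiplicities (the geometric multiplicity of λ is n − rank(A − λI), which equals the number of Jordan blocks for λ):
  λ = 0: algebraic multiplicity = 4, geometric multiplicity = 2

Determining the block sizes for each eigenvalue:
  λ = 0: with am = 4 and gm = 2, the partition is not yet determined (e.g. several partitions of 4 into 2 parts exist). Let N = A − (0)·I. Computing rank(N^1) = 2, rank(N^2) = 1, rank(N^3) = 0; the number of blocks of size ≥ j is rank(N^{j−1}) − rank(N^j), giving [2, 1, 1]. So we have 1 block(s) of size 3, 1 block(s) of size 1 → block sizes [3, 1]

Assembling the blocks gives a Jordan form
J =
  [0, 1, 0, 0]
  [0, 0, 1, 0]
  [0, 0, 0, 0]
  [0, 0, 0, 0]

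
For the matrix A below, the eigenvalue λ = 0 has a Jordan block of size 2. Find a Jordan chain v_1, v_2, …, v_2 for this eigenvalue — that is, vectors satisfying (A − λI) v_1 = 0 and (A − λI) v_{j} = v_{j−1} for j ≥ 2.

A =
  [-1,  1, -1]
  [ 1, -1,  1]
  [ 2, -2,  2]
A Jordan chain for λ = 0 of length 2:
v_1 = (-1, 1, 2)ᵀ
v_2 = (1, 0, 0)ᵀ

Let N = A − (0)·I. We want v_2 with N^2 v_2 = 0 but N^1 v_2 ≠ 0; then v_{j-1} := N · v_j for j = 2, …, 2.

Pick v_2 = (1, 0, 0)ᵀ.
Then v_1 = N · v_2 = (-1, 1, 2)ᵀ.

Sanity check: (A − (0)·I) v_1 = (0, 0, 0)ᵀ = 0. ✓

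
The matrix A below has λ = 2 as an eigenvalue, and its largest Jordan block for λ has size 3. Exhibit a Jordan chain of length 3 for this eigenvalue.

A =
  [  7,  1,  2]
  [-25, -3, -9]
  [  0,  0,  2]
A Jordan chain for λ = 2 of length 3:
v_1 = (1, -5, 0)ᵀ
v_2 = (2, -9, 0)ᵀ
v_3 = (0, 0, 1)ᵀ

Let N = A − (2)·I. We want v_3 with N^3 v_3 = 0 but N^2 v_3 ≠ 0; then v_{j-1} := N · v_j for j = 3, …, 2.

Pick v_3 = (0, 0, 1)ᵀ.
Then v_2 = N · v_3 = (2, -9, 0)ᵀ.
Then v_1 = N · v_2 = (1, -5, 0)ᵀ.

Sanity check: (A − (2)·I) v_1 = (0, 0, 0)ᵀ = 0. ✓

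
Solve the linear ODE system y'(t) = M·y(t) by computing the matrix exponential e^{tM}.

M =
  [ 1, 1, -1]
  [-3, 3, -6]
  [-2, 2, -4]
e^{tM} =
  [t + 1, t^2 + t, -3*t^2/2 - t]
  [-3*t, -3*t^2 + 3*t + 1, 9*t^2/2 - 6*t]
  [-2*t, -2*t^2 + 2*t, 3*t^2 - 4*t + 1]

Strategy: write M = P · J · P⁻¹ where J is a Jordan canonical form, so e^{tM} = P · e^{tJ} · P⁻¹, and e^{tJ} can be computed block-by-block.

M has Jordan form
J =
  [0, 1, 0]
  [0, 0, 1]
  [0, 0, 0]
(up to reordering of blocks).

Per-block formulas:
  For a 3×3 Jordan block J_3(0): exp(t · J_3(0)) = e^(0t)·(I + t·N + (t^2/2)·N^2), where N is the 3×3 nilpotent shift.

After assembling e^{tJ} and conjugating by P, we get:

e^{tM} =
  [t + 1, t^2 + t, -3*t^2/2 - t]
  [-3*t, -3*t^2 + 3*t + 1, 9*t^2/2 - 6*t]
  [-2*t, -2*t^2 + 2*t, 3*t^2 - 4*t + 1]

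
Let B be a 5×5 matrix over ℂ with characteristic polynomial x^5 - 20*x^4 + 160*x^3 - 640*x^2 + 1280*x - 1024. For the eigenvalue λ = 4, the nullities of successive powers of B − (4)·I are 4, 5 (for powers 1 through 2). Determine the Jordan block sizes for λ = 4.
Block sizes for λ = 4: [2, 1, 1, 1]

From the dimensions of kernels of powers, the number of Jordan blocks of size at least j is d_j − d_{j−1} where d_j = dim ker(N^j) (with d_0 = 0). Computing the differences gives [4, 1].
The number of blocks of size exactly k is (#blocks of size ≥ k) − (#blocks of size ≥ k + 1), so the partition is: 3 block(s) of size 1, 1 block(s) of size 2.
In nonincreasing order the block sizes are [2, 1, 1, 1].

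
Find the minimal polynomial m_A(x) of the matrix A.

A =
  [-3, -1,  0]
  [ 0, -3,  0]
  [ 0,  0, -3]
x^2 + 6*x + 9

The characteristic polynomial is χ_A(x) = (x + 3)^3, so the eigenvalues are known. The minimal polynomial is
  m_A(x) = Π_λ (x − λ)^{k_λ}
where k_λ is the size of the *largest* Jordan block for λ (equivalently, the smallest k with (A − λI)^k v = 0 for every generalised eigenvector v of λ).

  λ = -3: largest Jordan block has size 2, contributing (x + 3)^2

So m_A(x) = (x + 3)^2 = x^2 + 6*x + 9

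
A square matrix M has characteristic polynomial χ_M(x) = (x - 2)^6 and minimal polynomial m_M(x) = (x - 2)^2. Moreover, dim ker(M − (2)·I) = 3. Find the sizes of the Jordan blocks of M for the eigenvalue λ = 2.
Block sizes for λ = 2: [2, 2, 2]

Step 1 — from the characteristic polynomial, algebraic multiplicity of λ = 2 is 6. From dim ker(M − (2)·I) = 3, there are exactly 3 Jordan blocks for λ = 2.
Step 2 — from the minimal polynomial, the factor (x − 2)^2 tells us the largest block for λ = 2 has size 2.
Step 3 — with total size 6, 3 blocks, and largest block 2, the block sizes (in nonincreasing order) are [2, 2, 2].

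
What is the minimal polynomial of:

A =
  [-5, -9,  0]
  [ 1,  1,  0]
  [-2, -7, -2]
x^3 + 6*x^2 + 12*x + 8

The characteristic polynomial is χ_A(x) = (x + 2)^3, so the eigenvalues are known. The minimal polynomial is
  m_A(x) = Π_λ (x − λ)^{k_λ}
where k_λ is the size of the *largest* Jordan block for λ (equivalently, the smallest k with (A − λI)^k v = 0 for every generalised eigenvector v of λ).

  λ = -2: largest Jordan block has size 3, contributing (x + 2)^3

So m_A(x) = (x + 2)^3 = x^3 + 6*x^2 + 12*x + 8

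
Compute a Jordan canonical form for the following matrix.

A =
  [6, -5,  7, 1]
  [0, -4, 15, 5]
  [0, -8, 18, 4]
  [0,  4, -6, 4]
J_3(6) ⊕ J_1(6)

The characteristic polynomial is
  det(x·I − A) = x^4 - 24*x^3 + 216*x^2 - 864*x + 1296 = (x - 6)^4

Eigenvalues and multiplicities (the geometric multiplicity of λ is n − rank(A − λI), which equals the number of Jordan blocks for λ):
  λ = 6: algebraic multiplicity = 4, geometric multiplicity = 2

Determining the block sizes for each eigenvalue:
  λ = 6: with am = 4 and gm = 2, the partition is not yet determined (e.g. several partitions of 4 into 2 parts exist). Let N = A − (6)·I. Computing rank(N^1) = 2, rank(N^2) = 1, rank(N^3) = 0; the number of blocks of size ≥ j is rank(N^{j−1}) − rank(N^j), giving [2, 1, 1]. So we have 1 block(s) of size 3, 1 block(s) of size 1 → block sizes [3, 1]

Assembling the blocks gives a Jordan form
J =
  [6, 1, 0, 0]
  [0, 6, 1, 0]
  [0, 0, 6, 0]
  [0, 0, 0, 6]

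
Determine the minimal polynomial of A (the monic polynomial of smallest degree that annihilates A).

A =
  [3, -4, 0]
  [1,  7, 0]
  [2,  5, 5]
x^3 - 15*x^2 + 75*x - 125

The characteristic polynomial is χ_A(x) = (x - 5)^3, so the eigenvalues are known. The minimal polynomial is
  m_A(x) = Π_λ (x − λ)^{k_λ}
where k_λ is the size of the *largest* Jordan block for λ (equivalently, the smallest k with (A − λI)^k v = 0 for every generalised eigenvector v of λ).

  λ = 5: largest Jordan block has size 3, contributing (x − 5)^3

So m_A(x) = (x - 5)^3 = x^3 - 15*x^2 + 75*x - 125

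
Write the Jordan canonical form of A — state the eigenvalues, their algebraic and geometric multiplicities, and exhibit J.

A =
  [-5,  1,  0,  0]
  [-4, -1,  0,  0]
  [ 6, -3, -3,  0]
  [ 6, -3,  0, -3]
J_2(-3) ⊕ J_1(-3) ⊕ J_1(-3)

The characteristic polynomial is
  det(x·I − A) = x^4 + 12*x^3 + 54*x^2 + 108*x + 81 = (x + 3)^4

Eigenvalues and multiplicities (the geometric multiplicity of λ is n − rank(A − λI), which equals the number of Jordan blocks for λ):
  λ = -3: algebraic multiplicity = 4, geometric multiplicity = 3

Determining the block sizes for each eigenvalue:
  λ = -3: 3 blocks summing to 4 forces exactly one block of size 2 and the rest size 1 → block sizes [2, 1, 1]

Assembling the blocks gives a Jordan form
J =
  [-3,  1,  0,  0]
  [ 0, -3,  0,  0]
  [ 0,  0, -3,  0]
  [ 0,  0,  0, -3]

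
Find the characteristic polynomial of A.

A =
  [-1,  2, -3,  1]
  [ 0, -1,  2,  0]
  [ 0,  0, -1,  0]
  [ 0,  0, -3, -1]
x^4 + 4*x^3 + 6*x^2 + 4*x + 1

Expanding det(x·I − A) (e.g. by cofactor expansion or by noting that A is similar to its Jordan form J, which has the same characteristic polynomial as A) gives
  χ_A(x) = x^4 + 4*x^3 + 6*x^2 + 4*x + 1
which factors as (x + 1)^4. The eigenvalues (with algebraic multiplicities) are λ = -1 with multiplicity 4.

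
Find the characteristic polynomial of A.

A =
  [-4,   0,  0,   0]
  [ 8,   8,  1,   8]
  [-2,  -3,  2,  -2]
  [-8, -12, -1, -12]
x^4 + 6*x^3 + x^2 - 24*x + 16

Expanding det(x·I − A) (e.g. by cofactor expansion or by noting that A is similar to its Jordan form J, which has the same characteristic polynomial as A) gives
  χ_A(x) = x^4 + 6*x^3 + x^2 - 24*x + 16
which factors as (x - 1)^2*(x + 4)^2. The eigenvalues (with algebraic multiplicities) are λ = -4 with multiplicity 2, λ = 1 with multiplicity 2.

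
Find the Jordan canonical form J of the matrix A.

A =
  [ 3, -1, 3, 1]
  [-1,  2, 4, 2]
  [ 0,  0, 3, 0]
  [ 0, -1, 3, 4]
J_3(3) ⊕ J_1(3)

The characteristic polynomial is
  det(x·I − A) = x^4 - 12*x^3 + 54*x^2 - 108*x + 81 = (x - 3)^4

Eigenvalues and multiplicities (the geometric multiplicity of λ is n − rank(A − λI), which equals the number of Jordan blocks for λ):
  λ = 3: algebraic multiplicity = 4, geometric multiplicity = 2

Determining the block sizes for each eigenvalue:
  λ = 3: with am = 4 and gm = 2, the partition is not yet determined (e.g. several partitions of 4 into 2 parts exist). Let N = A − (3)·I. Computing rank(N^1) = 2, rank(N^2) = 1, rank(N^3) = 0; the number of blocks of size ≥ j is rank(N^{j−1}) − rank(N^j), giving [2, 1, 1]. So we have 1 block(s) of size 3, 1 block(s) of size 1 → block sizes [3, 1]

Assembling the blocks gives a Jordan form
J =
  [3, 1, 0, 0]
  [0, 3, 1, 0]
  [0, 0, 3, 0]
  [0, 0, 0, 3]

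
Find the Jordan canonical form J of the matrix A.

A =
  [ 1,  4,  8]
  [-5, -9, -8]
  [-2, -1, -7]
J_3(-5)

The characteristic polynomial is
  det(x·I − A) = x^3 + 15*x^2 + 75*x + 125 = (x + 5)^3

Eigenvalues and multiplicities (the geometric multiplicity of λ is n − rank(A − λI), which equals the number of Jordan blocks for λ):
  λ = -5: algebraic multiplicity = 3, geometric multiplicity = 1

Determining the block sizes for each eigenvalue:
  λ = -5: one block (gm = 1), so the single block has size am = 3 → block sizes [3]

Assembling the blocks gives a Jordan form
J =
  [-5,  1,  0]
  [ 0, -5,  1]
  [ 0,  0, -5]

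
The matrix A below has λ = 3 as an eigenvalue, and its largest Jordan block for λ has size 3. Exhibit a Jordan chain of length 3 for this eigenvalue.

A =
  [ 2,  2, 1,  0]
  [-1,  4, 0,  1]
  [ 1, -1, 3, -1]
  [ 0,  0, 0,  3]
A Jordan chain for λ = 3 of length 3:
v_1 = (-1, -1, 1, 0)ᵀ
v_2 = (2, 1, -1, 0)ᵀ
v_3 = (0, 1, 0, 0)ᵀ

Let N = A − (3)·I. We want v_3 with N^3 v_3 = 0 but N^2 v_3 ≠ 0; then v_{j-1} := N · v_j for j = 3, …, 2.

Pick v_3 = (0, 1, 0, 0)ᵀ.
Then v_2 = N · v_3 = (2, 1, -1, 0)ᵀ.
Then v_1 = N · v_2 = (-1, -1, 1, 0)ᵀ.

Sanity check: (A − (3)·I) v_1 = (0, 0, 0, 0)ᵀ = 0. ✓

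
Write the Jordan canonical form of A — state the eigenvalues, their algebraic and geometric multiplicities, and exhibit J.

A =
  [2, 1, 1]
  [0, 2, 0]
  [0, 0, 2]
J_2(2) ⊕ J_1(2)

The characteristic polynomial is
  det(x·I − A) = x^3 - 6*x^2 + 12*x - 8 = (x - 2)^3

Eigenvalues and multiplicities (the geometric multiplicity of λ is n − rank(A − λI), which equals the number of Jordan blocks for λ):
  λ = 2: algebraic multiplicity = 3, geometric multiplicity = 2

Determining the block sizes for each eigenvalue:
  λ = 2: 2 blocks summing to 3 forces exactly one block of size 2 and the rest size 1 → block sizes [2, 1]

Assembling the blocks gives a Jordan form
J =
  [2, 1, 0]
  [0, 2, 0]
  [0, 0, 2]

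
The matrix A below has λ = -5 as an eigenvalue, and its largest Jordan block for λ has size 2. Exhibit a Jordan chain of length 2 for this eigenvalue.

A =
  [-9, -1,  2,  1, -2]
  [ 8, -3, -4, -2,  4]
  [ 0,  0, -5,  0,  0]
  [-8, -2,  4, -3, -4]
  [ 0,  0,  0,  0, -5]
A Jordan chain for λ = -5 of length 2:
v_1 = (-4, 8, 0, -8, 0)ᵀ
v_2 = (1, 0, 0, 0, 0)ᵀ

Let N = A − (-5)·I. We want v_2 with N^2 v_2 = 0 but N^1 v_2 ≠ 0; then v_{j-1} := N · v_j for j = 2, …, 2.

Pick v_2 = (1, 0, 0, 0, 0)ᵀ.
Then v_1 = N · v_2 = (-4, 8, 0, -8, 0)ᵀ.

Sanity check: (A − (-5)·I) v_1 = (0, 0, 0, 0, 0)ᵀ = 0. ✓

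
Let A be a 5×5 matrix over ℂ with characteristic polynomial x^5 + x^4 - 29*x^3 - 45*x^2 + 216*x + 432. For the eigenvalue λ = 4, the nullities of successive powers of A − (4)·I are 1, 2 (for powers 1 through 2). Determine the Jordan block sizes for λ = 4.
Block sizes for λ = 4: [2]

From the dimensions of kernels of powers, the number of Jordan blocks of size at least j is d_j − d_{j−1} where d_j = dim ker(N^j) (with d_0 = 0). Computing the differences gives [1, 1].
The number of blocks of size exactly k is (#blocks of size ≥ k) − (#blocks of size ≥ k + 1), so the partition is: 1 block(s) of size 2.
In nonincreasing order the block sizes are [2].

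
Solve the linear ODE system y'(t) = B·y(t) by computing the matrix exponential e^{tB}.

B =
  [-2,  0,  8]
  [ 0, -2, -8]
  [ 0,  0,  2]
e^{tB} =
  [exp(-2*t), 0, 2*exp(2*t) - 2*exp(-2*t)]
  [0, exp(-2*t), -2*exp(2*t) + 2*exp(-2*t)]
  [0, 0, exp(2*t)]

Strategy: write B = P · J · P⁻¹ where J is a Jordan canonical form, so e^{tB} = P · e^{tJ} · P⁻¹, and e^{tJ} can be computed block-by-block.

B has Jordan form
J =
  [-2,  0, 0]
  [ 0, -2, 0]
  [ 0,  0, 2]
(up to reordering of blocks).

Per-block formulas:
  For a 1×1 block at λ = -2: exp(t · [-2]) = [e^(-2t)].
  For a 1×1 block at λ = 2: exp(t · [2]) = [e^(2t)].

After assembling e^{tJ} and conjugating by P, we get:

e^{tB} =
  [exp(-2*t), 0, 2*exp(2*t) - 2*exp(-2*t)]
  [0, exp(-2*t), -2*exp(2*t) + 2*exp(-2*t)]
  [0, 0, exp(2*t)]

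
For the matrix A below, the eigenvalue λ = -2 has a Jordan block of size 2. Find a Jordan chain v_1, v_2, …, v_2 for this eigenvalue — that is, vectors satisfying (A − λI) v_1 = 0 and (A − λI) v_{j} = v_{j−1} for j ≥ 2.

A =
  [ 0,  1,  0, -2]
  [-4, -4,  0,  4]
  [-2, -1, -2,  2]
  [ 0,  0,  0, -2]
A Jordan chain for λ = -2 of length 2:
v_1 = (2, -4, -2, 0)ᵀ
v_2 = (1, 0, 0, 0)ᵀ

Let N = A − (-2)·I. We want v_2 with N^2 v_2 = 0 but N^1 v_2 ≠ 0; then v_{j-1} := N · v_j for j = 2, …, 2.

Pick v_2 = (1, 0, 0, 0)ᵀ.
Then v_1 = N · v_2 = (2, -4, -2, 0)ᵀ.

Sanity check: (A − (-2)·I) v_1 = (0, 0, 0, 0)ᵀ = 0. ✓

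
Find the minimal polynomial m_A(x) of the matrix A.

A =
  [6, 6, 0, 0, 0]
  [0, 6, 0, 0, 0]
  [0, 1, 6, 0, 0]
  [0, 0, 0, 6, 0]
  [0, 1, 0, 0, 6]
x^2 - 12*x + 36

The characteristic polynomial is χ_A(x) = (x - 6)^5, so the eigenvalues are known. The minimal polynomial is
  m_A(x) = Π_λ (x − λ)^{k_λ}
where k_λ is the size of the *largest* Jordan block for λ (equivalently, the smallest k with (A − λI)^k v = 0 for every generalised eigenvector v of λ).

  λ = 6: largest Jordan block has size 2, contributing (x − 6)^2

So m_A(x) = (x - 6)^2 = x^2 - 12*x + 36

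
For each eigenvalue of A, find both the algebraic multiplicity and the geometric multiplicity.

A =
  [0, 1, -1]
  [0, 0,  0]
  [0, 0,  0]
λ = 0: alg = 3, geom = 2

Step 1 — factor the characteristic polynomial to read off the algebraic multiplicities:
  χ_A(x) = x^3

Step 2 — compute geometric multiplicities via the rank-nullity identity g(λ) = n − rank(A − λI):
  rank(A − (0)·I) = 1, so dim ker(A − (0)·I) = n − 1 = 2

Summary:
  λ = 0: algebraic multiplicity = 3, geometric multiplicity = 2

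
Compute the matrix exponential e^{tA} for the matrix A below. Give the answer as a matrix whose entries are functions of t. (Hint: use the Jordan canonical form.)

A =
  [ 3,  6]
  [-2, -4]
e^{tA} =
  [4 - 3*exp(-t), 6 - 6*exp(-t)]
  [-2 + 2*exp(-t), -3 + 4*exp(-t)]

Strategy: write A = P · J · P⁻¹ where J is a Jordan canonical form, so e^{tA} = P · e^{tJ} · P⁻¹, and e^{tJ} can be computed block-by-block.

A has Jordan form
J =
  [-1, 0]
  [ 0, 0]
(up to reordering of blocks).

Per-block formulas:
  For a 1×1 block at λ = 0: exp(t · [0]) = [e^(0t)].
  For a 1×1 block at λ = -1: exp(t · [-1]) = [e^(-1t)].

After assembling e^{tJ} and conjugating by P, we get:

e^{tA} =
  [4 - 3*exp(-t), 6 - 6*exp(-t)]
  [-2 + 2*exp(-t), -3 + 4*exp(-t)]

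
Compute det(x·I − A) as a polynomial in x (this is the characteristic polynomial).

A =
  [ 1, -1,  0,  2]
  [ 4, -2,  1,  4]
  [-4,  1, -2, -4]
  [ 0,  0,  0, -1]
x^4 + 4*x^3 + 6*x^2 + 4*x + 1

Expanding det(x·I − A) (e.g. by cofactor expansion or by noting that A is similar to its Jordan form J, which has the same characteristic polynomial as A) gives
  χ_A(x) = x^4 + 4*x^3 + 6*x^2 + 4*x + 1
which factors as (x + 1)^4. The eigenvalues (with algebraic multiplicities) are λ = -1 with multiplicity 4.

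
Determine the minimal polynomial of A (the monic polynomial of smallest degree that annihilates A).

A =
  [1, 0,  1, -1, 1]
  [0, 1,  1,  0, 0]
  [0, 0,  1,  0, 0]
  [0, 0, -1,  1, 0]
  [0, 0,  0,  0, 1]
x^3 - 3*x^2 + 3*x - 1

The characteristic polynomial is χ_A(x) = (x - 1)^5, so the eigenvalues are known. The minimal polynomial is
  m_A(x) = Π_λ (x − λ)^{k_λ}
where k_λ is the size of the *largest* Jordan block for λ (equivalently, the smallest k with (A − λI)^k v = 0 for every generalised eigenvector v of λ).

  λ = 1: largest Jordan block has size 3, contributing (x − 1)^3

So m_A(x) = (x - 1)^3 = x^3 - 3*x^2 + 3*x - 1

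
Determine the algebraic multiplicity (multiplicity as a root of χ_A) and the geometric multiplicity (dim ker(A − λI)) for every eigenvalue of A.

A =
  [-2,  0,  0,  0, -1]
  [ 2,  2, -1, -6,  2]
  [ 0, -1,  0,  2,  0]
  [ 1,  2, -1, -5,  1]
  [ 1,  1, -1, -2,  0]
λ = -1: alg = 5, geom = 2

Step 1 — factor the characteristic polynomial to read off the algebraic multiplicities:
  χ_A(x) = (x + 1)^5

Step 2 — compute geometric multiplicities via the rank-nullity identity g(λ) = n − rank(A − λI):
  rank(A − (-1)·I) = 3, so dim ker(A − (-1)·I) = n − 3 = 2

Summary:
  λ = -1: algebraic multiplicity = 5, geometric multiplicity = 2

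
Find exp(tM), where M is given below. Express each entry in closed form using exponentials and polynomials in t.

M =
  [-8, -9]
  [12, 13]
e^{tM} =
  [-3*exp(4*t) + 4*exp(t), -3*exp(4*t) + 3*exp(t)]
  [4*exp(4*t) - 4*exp(t), 4*exp(4*t) - 3*exp(t)]

Strategy: write M = P · J · P⁻¹ where J is a Jordan canonical form, so e^{tM} = P · e^{tJ} · P⁻¹, and e^{tJ} can be computed block-by-block.

M has Jordan form
J =
  [1, 0]
  [0, 4]
(up to reordering of blocks).

Per-block formulas:
  For a 1×1 block at λ = 1: exp(t · [1]) = [e^(1t)].
  For a 1×1 block at λ = 4: exp(t · [4]) = [e^(4t)].

After assembling e^{tJ} and conjugating by P, we get:

e^{tM} =
  [-3*exp(4*t) + 4*exp(t), -3*exp(4*t) + 3*exp(t)]
  [4*exp(4*t) - 4*exp(t), 4*exp(4*t) - 3*exp(t)]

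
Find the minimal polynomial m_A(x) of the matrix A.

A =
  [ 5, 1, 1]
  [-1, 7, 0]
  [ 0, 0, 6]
x^3 - 18*x^2 + 108*x - 216

The characteristic polynomial is χ_A(x) = (x - 6)^3, so the eigenvalues are known. The minimal polynomial is
  m_A(x) = Π_λ (x − λ)^{k_λ}
where k_λ is the size of the *largest* Jordan block for λ (equivalently, the smallest k with (A − λI)^k v = 0 for every generalised eigenvector v of λ).

  λ = 6: largest Jordan block has size 3, contributing (x − 6)^3

So m_A(x) = (x - 6)^3 = x^3 - 18*x^2 + 108*x - 216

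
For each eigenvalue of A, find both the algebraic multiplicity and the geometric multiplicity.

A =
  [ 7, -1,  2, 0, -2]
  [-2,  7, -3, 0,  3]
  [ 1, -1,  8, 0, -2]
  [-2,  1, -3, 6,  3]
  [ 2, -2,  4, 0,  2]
λ = 6: alg = 5, geom = 3

Step 1 — factor the characteristic polynomial to read off the algebraic multiplicities:
  χ_A(x) = (x - 6)^5

Step 2 — compute geometric multiplicities via the rank-nullity identity g(λ) = n − rank(A − λI):
  rank(A − (6)·I) = 2, so dim ker(A − (6)·I) = n − 2 = 3

Summary:
  λ = 6: algebraic multiplicity = 5, geometric multiplicity = 3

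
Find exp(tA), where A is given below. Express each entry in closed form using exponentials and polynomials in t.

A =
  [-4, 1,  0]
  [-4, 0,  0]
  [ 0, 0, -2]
e^{tA} =
  [-2*t*exp(-2*t) + exp(-2*t), t*exp(-2*t), 0]
  [-4*t*exp(-2*t), 2*t*exp(-2*t) + exp(-2*t), 0]
  [0, 0, exp(-2*t)]

Strategy: write A = P · J · P⁻¹ where J is a Jordan canonical form, so e^{tA} = P · e^{tJ} · P⁻¹, and e^{tJ} can be computed block-by-block.

A has Jordan form
J =
  [-2,  1,  0]
  [ 0, -2,  0]
  [ 0,  0, -2]
(up to reordering of blocks).

Per-block formulas:
  For a 2×2 Jordan block J_2(-2): exp(t · J_2(-2)) = e^(-2t)·(I + t·N), where N is the 2×2 nilpotent shift.
  For a 1×1 block at λ = -2: exp(t · [-2]) = [e^(-2t)].

After assembling e^{tJ} and conjugating by P, we get:

e^{tA} =
  [-2*t*exp(-2*t) + exp(-2*t), t*exp(-2*t), 0]
  [-4*t*exp(-2*t), 2*t*exp(-2*t) + exp(-2*t), 0]
  [0, 0, exp(-2*t)]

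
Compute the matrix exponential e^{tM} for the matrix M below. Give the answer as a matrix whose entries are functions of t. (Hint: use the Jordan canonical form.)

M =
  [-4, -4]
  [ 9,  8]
e^{tM} =
  [-6*t*exp(2*t) + exp(2*t), -4*t*exp(2*t)]
  [9*t*exp(2*t), 6*t*exp(2*t) + exp(2*t)]

Strategy: write M = P · J · P⁻¹ where J is a Jordan canonical form, so e^{tM} = P · e^{tJ} · P⁻¹, and e^{tJ} can be computed block-by-block.

M has Jordan form
J =
  [2, 1]
  [0, 2]
(up to reordering of blocks).

Per-block formulas:
  For a 2×2 Jordan block J_2(2): exp(t · J_2(2)) = e^(2t)·(I + t·N), where N is the 2×2 nilpotent shift.

After assembling e^{tJ} and conjugating by P, we get:

e^{tM} =
  [-6*t*exp(2*t) + exp(2*t), -4*t*exp(2*t)]
  [9*t*exp(2*t), 6*t*exp(2*t) + exp(2*t)]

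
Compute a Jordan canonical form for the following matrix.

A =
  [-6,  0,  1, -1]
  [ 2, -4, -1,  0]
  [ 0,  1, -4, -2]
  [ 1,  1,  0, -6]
J_2(-5) ⊕ J_2(-5)

The characteristic polynomial is
  det(x·I − A) = x^4 + 20*x^3 + 150*x^2 + 500*x + 625 = (x + 5)^4

Eigenvalues and multiplicities (the geometric multiplicity of λ is n − rank(A − λI), which equals the number of Jordan blocks for λ):
  λ = -5: algebraic multiplicity = 4, geometric multiplicity = 2

Determining the block sizes for each eigenvalue:
  λ = -5: with am = 4 and gm = 2, the partition is not yet determined (e.g. several partitions of 4 into 2 parts exist). Let N = A − (-5)·I. Computing rank(N^1) = 2, rank(N^2) = 0; the number of blocks of size ≥ j is rank(N^{j−1}) − rank(N^j), giving [2, 2]. So we have 2 block(s) of size 2 → block sizes [2, 2]

Assembling the blocks gives a Jordan form
J =
  [-5,  1,  0,  0]
  [ 0, -5,  0,  0]
  [ 0,  0, -5,  1]
  [ 0,  0,  0, -5]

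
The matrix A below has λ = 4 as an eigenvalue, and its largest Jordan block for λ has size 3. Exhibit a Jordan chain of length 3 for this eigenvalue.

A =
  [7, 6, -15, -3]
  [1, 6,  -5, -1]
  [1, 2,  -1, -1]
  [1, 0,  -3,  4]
A Jordan chain for λ = 4 of length 3:
v_1 = (-3, -1, -1, 0)ᵀ
v_2 = (3, 1, 1, 1)ᵀ
v_3 = (1, 0, 0, 0)ᵀ

Let N = A − (4)·I. We want v_3 with N^3 v_3 = 0 but N^2 v_3 ≠ 0; then v_{j-1} := N · v_j for j = 3, …, 2.

Pick v_3 = (1, 0, 0, 0)ᵀ.
Then v_2 = N · v_3 = (3, 1, 1, 1)ᵀ.
Then v_1 = N · v_2 = (-3, -1, -1, 0)ᵀ.

Sanity check: (A − (4)·I) v_1 = (0, 0, 0, 0)ᵀ = 0. ✓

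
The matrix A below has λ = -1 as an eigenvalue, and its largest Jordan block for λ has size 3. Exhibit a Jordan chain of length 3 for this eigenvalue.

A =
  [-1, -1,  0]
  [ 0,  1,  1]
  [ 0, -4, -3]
A Jordan chain for λ = -1 of length 3:
v_1 = (-2, 0, 0)ᵀ
v_2 = (-1, 2, -4)ᵀ
v_3 = (0, 1, 0)ᵀ

Let N = A − (-1)·I. We want v_3 with N^3 v_3 = 0 but N^2 v_3 ≠ 0; then v_{j-1} := N · v_j for j = 3, …, 2.

Pick v_3 = (0, 1, 0)ᵀ.
Then v_2 = N · v_3 = (-1, 2, -4)ᵀ.
Then v_1 = N · v_2 = (-2, 0, 0)ᵀ.

Sanity check: (A − (-1)·I) v_1 = (0, 0, 0)ᵀ = 0. ✓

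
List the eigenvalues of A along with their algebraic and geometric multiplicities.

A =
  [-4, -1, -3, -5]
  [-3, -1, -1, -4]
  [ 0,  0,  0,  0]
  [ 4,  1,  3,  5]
λ = 0: alg = 4, geom = 2

Step 1 — factor the characteristic polynomial to read off the algebraic multiplicities:
  χ_A(x) = x^4

Step 2 — compute geometric multiplicities via the rank-nullity identity g(λ) = n − rank(A − λI):
  rank(A − (0)·I) = 2, so dim ker(A − (0)·I) = n − 2 = 2

Summary:
  λ = 0: algebraic multiplicity = 4, geometric multiplicity = 2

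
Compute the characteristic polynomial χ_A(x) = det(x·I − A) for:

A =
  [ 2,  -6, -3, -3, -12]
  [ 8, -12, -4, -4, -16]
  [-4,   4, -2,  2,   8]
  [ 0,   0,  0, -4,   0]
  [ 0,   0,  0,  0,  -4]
x^5 + 20*x^4 + 160*x^3 + 640*x^2 + 1280*x + 1024

Expanding det(x·I − A) (e.g. by cofactor expansion or by noting that A is similar to its Jordan form J, which has the same characteristic polynomial as A) gives
  χ_A(x) = x^5 + 20*x^4 + 160*x^3 + 640*x^2 + 1280*x + 1024
which factors as (x + 4)^5. The eigenvalues (with algebraic multiplicities) are λ = -4 with multiplicity 5.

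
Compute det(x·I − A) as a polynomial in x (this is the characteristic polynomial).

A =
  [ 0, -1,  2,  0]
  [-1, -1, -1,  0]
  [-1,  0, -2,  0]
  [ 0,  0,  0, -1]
x^4 + 4*x^3 + 6*x^2 + 4*x + 1

Expanding det(x·I − A) (e.g. by cofactor expansion or by noting that A is similar to its Jordan form J, which has the same characteristic polynomial as A) gives
  χ_A(x) = x^4 + 4*x^3 + 6*x^2 + 4*x + 1
which factors as (x + 1)^4. The eigenvalues (with algebraic multiplicities) are λ = -1 with multiplicity 4.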